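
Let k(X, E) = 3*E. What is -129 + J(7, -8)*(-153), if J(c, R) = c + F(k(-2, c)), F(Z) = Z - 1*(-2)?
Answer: -4719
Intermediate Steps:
F(Z) = 2 + Z (F(Z) = Z + 2 = 2 + Z)
J(c, R) = 2 + 4*c (J(c, R) = c + (2 + 3*c) = 2 + 4*c)
-129 + J(7, -8)*(-153) = -129 + (2 + 4*7)*(-153) = -129 + (2 + 28)*(-153) = -129 + 30*(-153) = -129 - 4590 = -4719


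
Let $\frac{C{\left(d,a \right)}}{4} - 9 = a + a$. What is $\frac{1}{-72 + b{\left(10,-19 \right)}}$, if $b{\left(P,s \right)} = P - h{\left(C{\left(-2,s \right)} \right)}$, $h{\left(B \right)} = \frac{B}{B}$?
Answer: $- \frac{1}{63} \approx -0.015873$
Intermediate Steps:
$C{\left(d,a \right)} = 36 + 8 a$ ($C{\left(d,a \right)} = 36 + 4 \left(a + a\right) = 36 + 4 \cdot 2 a = 36 + 8 a$)
$h{\left(B \right)} = 1$
$b{\left(P,s \right)} = -1 + P$ ($b{\left(P,s \right)} = P - 1 = -1 + P$)
$\frac{1}{-72 + b{\left(10,-19 \right)}} = \frac{1}{-72 + \left(-1 + 10\right)} = \frac{1}{-72 + 9} = \frac{1}{-63} = - \frac{1}{63}$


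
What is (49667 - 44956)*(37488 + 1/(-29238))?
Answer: 5163605287673/29238 ≈ 1.7661e+8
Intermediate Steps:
(49667 - 44956)*(37488 + 1/(-29238)) = 4711*(37488 - 1/29238) = 4711*(1096074143/29238) = 5163605287673/29238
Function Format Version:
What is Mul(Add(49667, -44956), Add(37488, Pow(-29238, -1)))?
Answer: Rational(5163605287673, 29238) ≈ 1.7661e+8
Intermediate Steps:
Mul(Add(49667, -44956), Add(37488, Pow(-29238, -1))) = Mul(4711, Add(37488, Rational(-1, 29238))) = Mul(4711, Rational(1096074143, 29238)) = Rational(5163605287673, 29238)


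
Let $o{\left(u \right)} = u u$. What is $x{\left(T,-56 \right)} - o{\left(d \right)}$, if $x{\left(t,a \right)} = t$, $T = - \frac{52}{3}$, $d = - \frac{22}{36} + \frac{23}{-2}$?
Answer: $- \frac{13285}{81} \approx -164.01$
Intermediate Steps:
$d = - \frac{109}{9}$ ($d = \left(-22\right) \frac{1}{36} + 23 \left(- \frac{1}{2}\right) = - \frac{11}{18} - \frac{23}{2} = - \frac{109}{9} \approx -12.111$)
$T = - \frac{52}{3}$ ($T = \left(-52\right) \frac{1}{3} = - \frac{52}{3} \approx -17.333$)
$o{\left(u \right)} = u^{2}$
$x{\left(T,-56 \right)} - o{\left(d \right)} = - \frac{52}{3} - \left(- \frac{109}{9}\right)^{2} = - \frac{52}{3} - \frac{11881}{81} = - \frac{13285}{81}$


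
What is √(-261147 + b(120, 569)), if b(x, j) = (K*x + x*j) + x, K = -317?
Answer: 3*I*√25643 ≈ 480.4*I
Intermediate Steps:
b(x, j) = -316*x + j*x (b(x, j) = (-317*x + x*j) + x = (-317*x + j*x) + x = -316*x + j*x)
√(-261147 + b(120, 569)) = √(-261147 + 120*(-316 + 569)) = √(-261147 + 120*253) = √(-261147 + 30360) = √(-230787) = 3*I*√25643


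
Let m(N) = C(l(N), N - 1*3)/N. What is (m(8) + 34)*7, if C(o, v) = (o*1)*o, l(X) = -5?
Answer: 2079/8 ≈ 259.88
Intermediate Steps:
C(o, v) = o² (C(o, v) = o*o = o²)
m(N) = 25/N (m(N) = (-5)²/N = 25/N)
(m(8) + 34)*7 = (25/8 + 34)*7 = (297/8)*7 = 2079/8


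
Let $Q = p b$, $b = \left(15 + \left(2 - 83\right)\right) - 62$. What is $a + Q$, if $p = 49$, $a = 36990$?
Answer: $30718$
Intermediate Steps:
$b = -128$ ($b = \left(15 - 81\right) - 62 = -66 - 62 = -128$)
$Q = -6272$ ($Q = 49 \left(-128\right) = -6272$)
$a + Q = 36990 - 6272 = 30718$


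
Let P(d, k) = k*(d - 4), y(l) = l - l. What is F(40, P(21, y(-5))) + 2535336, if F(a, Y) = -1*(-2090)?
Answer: 2537426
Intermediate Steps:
y(l) = 0
P(d, k) = k*(-4 + d)
F(a, Y) = 2090
F(40, P(21, y(-5))) + 2535336 = 2090 + 2535336 = 2537426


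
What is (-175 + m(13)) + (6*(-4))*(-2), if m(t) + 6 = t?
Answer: -120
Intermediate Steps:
m(t) = -6 + t
(-175 + m(13)) + (6*(-4))*(-2) = (-175 + (-6 + 13)) + (6*(-4))*(-2) = (-175 + 7) - 24*(-2) = -168 + 48 = -120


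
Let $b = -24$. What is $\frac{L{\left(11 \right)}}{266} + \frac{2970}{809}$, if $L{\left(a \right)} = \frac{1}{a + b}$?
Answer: $\frac{10269451}{2797522} \approx 3.6709$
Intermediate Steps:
$L{\left(a \right)} = \frac{1}{-24 + a}$ ($L{\left(a \right)} = \frac{1}{a - 24} = \frac{1}{-24 + a}$)
$\frac{L{\left(11 \right)}}{266} + \frac{2970}{809} = \frac{1}{\left(-24 + 11\right) 266} + \frac{2970}{809} = \frac{1}{-13} \cdot \frac{1}{266} + 2970 \cdot \frac{1}{809} = \left(- \frac{1}{13}\right) \frac{1}{266} + \frac{2970}{809} = - \frac{1}{3458} + \frac{2970}{809} = \frac{10269451}{2797522}$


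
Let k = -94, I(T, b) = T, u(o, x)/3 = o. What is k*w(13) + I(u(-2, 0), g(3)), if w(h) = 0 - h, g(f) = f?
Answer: 1216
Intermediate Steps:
u(o, x) = 3*o
w(h) = -h
k*w(13) + I(u(-2, 0), g(3)) = -(-94)*13 + 3*(-2) = -94*(-13) - 6 = 1222 - 6 = 1216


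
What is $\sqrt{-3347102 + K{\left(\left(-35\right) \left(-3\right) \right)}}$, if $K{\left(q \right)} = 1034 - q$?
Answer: $3 i \sqrt{371797} \approx 1829.3 i$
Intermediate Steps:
$\sqrt{-3347102 + K{\left(\left(-35\right) \left(-3\right) \right)}} = \sqrt{-3347102 + \left(1034 - \left(-35\right) \left(-3\right)\right)} = \sqrt{-3347102 + \left(1034 - 105\right)} = \sqrt{-3347102 + 929} = \sqrt{-3346173} = 3 i \sqrt{371797}$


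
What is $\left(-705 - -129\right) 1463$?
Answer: $-842688$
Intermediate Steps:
$\left(-705 - -129\right) 1463 = \left(-705 + \left(\left(-355 + 51\right) + 433\right)\right) 1463 = \left(-705 + \left(-304 + 433\right)\right) 1463 = \left(-705 + 129\right) 1463 = \left(-576\right) 1463 = -842688$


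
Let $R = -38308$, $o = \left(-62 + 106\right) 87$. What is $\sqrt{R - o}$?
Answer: $2 i \sqrt{10534} \approx 205.27 i$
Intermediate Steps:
$o = 3828$ ($o = 44 \cdot 87 = 3828$)
$\sqrt{R - o} = \sqrt{-38308 - 3828} = \sqrt{-42136} = 2 i \sqrt{10534}$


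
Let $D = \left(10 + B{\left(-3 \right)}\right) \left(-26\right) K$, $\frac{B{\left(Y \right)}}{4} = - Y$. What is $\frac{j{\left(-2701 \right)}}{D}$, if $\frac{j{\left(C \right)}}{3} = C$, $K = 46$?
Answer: $\frac{8103}{26312} \approx 0.30796$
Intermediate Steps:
$B{\left(Y \right)} = - 4 Y$ ($B{\left(Y \right)} = 4 \left(- Y\right) = - 4 Y$)
$j{\left(C \right)} = 3 C$
$D = -26312$ ($D = \left(10 - -12\right) \left(-26\right) 46 = \left(10 + 12\right) \left(-26\right) 46 = 22 \left(-26\right) 46 = \left(-572\right) 46 = -26312$)
$\frac{j{\left(-2701 \right)}}{D} = \frac{3 \left(-2701\right)}{-26312} = \left(-8103\right) \left(- \frac{1}{26312}\right) = \frac{8103}{26312}$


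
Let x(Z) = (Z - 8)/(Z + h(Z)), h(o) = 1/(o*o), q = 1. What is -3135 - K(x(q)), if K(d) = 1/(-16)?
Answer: -50159/16 ≈ -3134.9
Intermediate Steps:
h(o) = o⁻² (h(o) = 1/(o²) = o⁻²)
x(Z) = (-8 + Z)/(Z + Z⁻²) (x(Z) = (Z - 8)/(Z + Z⁻²) = (-8 + Z)/(Z + Z⁻²))
K(d) = -1/16 (K(d) = 1*(-1/16) = -1/16)
-3135 - K(x(q)) = -3135 - 1*(-1/16) = -3135 + 1/16 = -50159/16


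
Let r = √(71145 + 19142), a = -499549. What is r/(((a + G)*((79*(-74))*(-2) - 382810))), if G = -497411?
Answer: √90287/369989801280 ≈ 8.1212e-10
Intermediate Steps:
r = √90287 ≈ 300.48
r/(((a + G)*((79*(-74))*(-2) - 382810))) = √90287/(((-499549 - 497411)*((79*(-74))*(-2) - 382810))) = √90287/((-996960*(-5846*(-2) - 382810))) = √90287/((-996960*(11692 - 382810))) = √90287/((-996960*(-371118))) = √90287/369989801280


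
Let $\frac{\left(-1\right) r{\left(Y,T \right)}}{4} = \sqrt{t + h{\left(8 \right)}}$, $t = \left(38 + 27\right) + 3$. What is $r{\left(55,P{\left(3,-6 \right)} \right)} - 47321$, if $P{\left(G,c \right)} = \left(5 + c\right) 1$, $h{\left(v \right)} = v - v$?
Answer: $-47321 - 8 \sqrt{17} \approx -47354.0$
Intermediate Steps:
$h{\left(v \right)} = 0$
$P{\left(G,c \right)} = 5 + c$
$t = 68$ ($t = 65 + 3 = 68$)
$r{\left(Y,T \right)} = - 8 \sqrt{17}$ ($r{\left(Y,T \right)} = - 4 \sqrt{68 + 0} = - 4 \sqrt{68} = - 4 \cdot 2 \sqrt{17} = - 8 \sqrt{17}$)
$r{\left(55,P{\left(3,-6 \right)} \right)} - 47321 = - 8 \sqrt{17} - 47321 = -47321 - 8 \sqrt{17}$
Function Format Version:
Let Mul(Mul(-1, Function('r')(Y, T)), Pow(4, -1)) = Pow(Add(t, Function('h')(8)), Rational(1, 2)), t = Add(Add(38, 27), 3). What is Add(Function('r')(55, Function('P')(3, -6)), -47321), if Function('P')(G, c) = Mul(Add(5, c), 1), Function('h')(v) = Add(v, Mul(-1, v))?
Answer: Add(-47321, Mul(-8, Pow(17, Rational(1, 2)))) ≈ -47354.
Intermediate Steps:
Function('h')(v) = 0
Function('P')(G, c) = Add(5, c)
t = 68 (t = Add(65, 3) = 68)
Function('r')(Y, T) = Mul(-8, Pow(17, Rational(1, 2))) (Function('r')(Y, T) = Mul(-4, Pow(Add(68, 0), Rational(1, 2))) = Mul(-4, Pow(68, Rational(1, 2))) = Mul(-4, Mul(2, Pow(17, Rational(1, 2)))) = Mul(-8, Pow(17, Rational(1, 2))))
Add(Function('r')(55, Function('P')(3, -6)), -47321) = Add(Mul(-8, Pow(17, Rational(1, 2))), -47321) = Add(-47321, Mul(-8, Pow(17, Rational(1, 2))))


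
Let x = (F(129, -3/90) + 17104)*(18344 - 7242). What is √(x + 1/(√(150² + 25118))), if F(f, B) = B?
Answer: √(96877491297331721340 + 10714050*√47618)/714270 ≈ 13780.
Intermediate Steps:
x = 2848323569/15 (x = (-3/90 + 17104)*(18344 - 7242) = (-3*1/90 + 17104)*11102 = (-1/30 + 17104)*11102 = (513119/30)*11102 = 2848323569/15 ≈ 1.8989e+8)
√(x + 1/(√(150² + 25118))) = √(2848323569/15 + 1/(√(150² + 25118))) = √(2848323569/15 + 1/(√(22500 + 25118))) = √(2848323569/15 + 1/(√47618)) = √(2848323569/15 + √47618/47618)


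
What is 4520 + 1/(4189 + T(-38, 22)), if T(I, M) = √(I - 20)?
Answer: 79315965269/17547779 - I*√58/17547779 ≈ 4520.0 - 4.34e-7*I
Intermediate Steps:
T(I, M) = √(-20 + I)
4520 + 1/(4189 + T(-38, 22)) = 4520 + 1/(4189 + √(-20 - 38)) = 4520 + 1/(4189 + √(-58)) = 4520 + 1/(4189 + I*√58)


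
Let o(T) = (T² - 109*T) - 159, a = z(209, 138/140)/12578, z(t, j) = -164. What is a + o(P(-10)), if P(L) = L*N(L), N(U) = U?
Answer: -6660133/6289 ≈ -1059.0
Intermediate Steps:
P(L) = L² (P(L) = L*L = L²)
a = -82/6289 (a = -164/12578 = -164*1/12578 = -82/6289 ≈ -0.013039)
o(T) = -159 + T² - 109*T
a + o(P(-10)) = -82/6289 + (-159 + ((-10)²)² - 109*(-10)²) = -82/6289 + (-159 + 100² - 109*100) = -82/6289 + (-159 + 10000 - 10900) = -82/6289 - 1059 = -6660133/6289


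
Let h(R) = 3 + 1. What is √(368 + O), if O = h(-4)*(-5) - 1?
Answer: √347 ≈ 18.628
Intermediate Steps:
h(R) = 4
O = -21 (O = 4*(-5) - 1 = -20 - 1 = -21)
√(368 + O) = √(368 - 21) = √347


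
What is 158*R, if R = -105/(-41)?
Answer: 16590/41 ≈ 404.63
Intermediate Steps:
R = 105/41 (R = -105*(-1/41) = 105/41 ≈ 2.5610)
158*R = 158*(105/41) = 16590/41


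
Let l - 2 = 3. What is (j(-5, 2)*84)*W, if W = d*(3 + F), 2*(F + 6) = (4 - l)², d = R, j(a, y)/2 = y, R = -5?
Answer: 4200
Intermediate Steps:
l = 5 (l = 2 + 3 = 5)
j(a, y) = 2*y
d = -5
F = -11/2 (F = -6 + (4 - 1*5)²/2 = -6 + (4 - 5)²/2 = -6 + (½)*(-1)² = -6 + (½)*1 = -6 + ½ = -11/2 ≈ -5.5000)
W = 25/2 (W = -5*(3 - 11/2) = -5*(-5/2) = 25/2 ≈ 12.500)
(j(-5, 2)*84)*W = ((2*2)*84)*(25/2) = (4*84)*(25/2) = 336*(25/2) = 4200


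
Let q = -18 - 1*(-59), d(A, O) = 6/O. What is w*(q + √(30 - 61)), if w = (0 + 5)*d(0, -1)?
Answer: -1230 - 30*I*√31 ≈ -1230.0 - 167.03*I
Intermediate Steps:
q = 41 (q = -18 + 59 = 41)
w = -30 (w = (0 + 5)*(6/(-1)) = 5*(6*(-1)) = 5*(-6) = -30)
w*(q + √(30 - 61)) = -30*(41 + √(30 - 61)) = -30*(41 + √(-31)) = -30*(41 + I*√31) = -1230 - 30*I*√31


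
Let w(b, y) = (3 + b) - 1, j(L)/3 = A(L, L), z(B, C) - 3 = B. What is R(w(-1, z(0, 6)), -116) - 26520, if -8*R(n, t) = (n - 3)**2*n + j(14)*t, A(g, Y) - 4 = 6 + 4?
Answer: -51823/2 ≈ -25912.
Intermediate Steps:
A(g, Y) = 14 (A(g, Y) = 4 + (6 + 4) = 4 + 10 = 14)
z(B, C) = 3 + B
j(L) = 42 (j(L) = 3*14 = 42)
w(b, y) = 2 + b
R(n, t) = -21*t/4 - n*(-3 + n)**2/8 (R(n, t) = -((n - 3)**2*n + 42*t)/8 = -((-3 + n)**2*n + 42*t)/8 = -(n*(-3 + n)**2 + 42*t)/8 = -(42*t + n*(-3 + n)**2)/8 = -21*t/4 - n*(-3 + n)**2/8)
R(w(-1, z(0, 6)), -116) - 26520 = (-21/4*(-116) - (2 - 1)*(-3 + (2 - 1))**2/8) - 26520 = (609 - 1/8*1*(-3 + 1)**2) - 26520 = (609 - 1/8*1*(-2)**2) - 26520 = (609 - 1/8*1*4) - 26520 = (609 - 1/2) - 26520 = 1217/2 - 26520 = -51823/2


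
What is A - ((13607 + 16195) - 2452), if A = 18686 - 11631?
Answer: -20295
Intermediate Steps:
A = 7055
A - ((13607 + 16195) - 2452) = 7055 - ((13607 + 16195) - 2452) = 7055 - (29802 - 2452) = 7055 - 1*27350 = 7055 - 27350 = -20295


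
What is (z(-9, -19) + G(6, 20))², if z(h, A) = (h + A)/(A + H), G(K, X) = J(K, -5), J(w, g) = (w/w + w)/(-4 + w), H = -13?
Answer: 1225/64 ≈ 19.141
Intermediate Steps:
J(w, g) = (1 + w)/(-4 + w)
G(K, X) = (1 + K)/(-4 + K)
z(h, A) = (A + h)/(-13 + A) (z(h, A) = (h + A)/(A - 13) = (A + h)/(-13 + A))
(z(-9, -19) + G(6, 20))² = ((-19 - 9)/(-13 - 19) + (1 + 6)/(-4 + 6))² = (-28/(-32) + 7/2)² = (-1/32*(-28) + (½)*7)² = (7/8 + 7/2)² = (35/8)² = 1225/64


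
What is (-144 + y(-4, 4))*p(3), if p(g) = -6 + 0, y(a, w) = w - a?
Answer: 816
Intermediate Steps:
p(g) = -6
(-144 + y(-4, 4))*p(3) = (-144 + (4 - 1*(-4)))*(-6) = (-144 + (4 + 4))*(-6) = (-144 + 8)*(-6) = -136*(-6) = 816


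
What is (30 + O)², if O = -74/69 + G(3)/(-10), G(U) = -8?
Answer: 105185536/119025 ≈ 883.73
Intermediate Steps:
O = -94/345 (O = -74/69 - 8/(-10) = -74*1/69 - 8*(-⅒) = -74/69 + ⅘ = -94/345 ≈ -0.27246)
(30 + O)² = (30 - 94/345)² = (10256/345)² = 105185536/119025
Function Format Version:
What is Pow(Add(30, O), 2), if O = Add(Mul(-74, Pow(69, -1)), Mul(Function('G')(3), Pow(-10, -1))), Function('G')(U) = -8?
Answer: Rational(105185536, 119025) ≈ 883.73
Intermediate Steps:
O = Rational(-94, 345) (O = Add(Mul(-74, Pow(69, -1)), Mul(-8, Pow(-10, -1))) = Add(Mul(-74, Rational(1, 69)), Mul(-8, Rational(-1, 10))) = Add(Rational(-74, 69), Rational(4, 5)) = Rational(-94, 345) ≈ -0.27246)
Pow(Add(30, O), 2) = Pow(Add(30, Rational(-94, 345)), 2) = Pow(Rational(10256, 345), 2) = Rational(105185536, 119025)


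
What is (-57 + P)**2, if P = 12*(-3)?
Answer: 8649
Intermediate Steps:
P = -36
(-57 + P)**2 = (-57 - 36)**2 = (-93)**2 = 8649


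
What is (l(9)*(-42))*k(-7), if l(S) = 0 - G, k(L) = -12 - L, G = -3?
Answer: 630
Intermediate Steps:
l(S) = 3 (l(S) = 0 - 1*(-3) = 0 + 3 = 3)
(l(9)*(-42))*k(-7) = (3*(-42))*(-12 - 1*(-7)) = -126*(-12 + 7) = -126*(-5) = 630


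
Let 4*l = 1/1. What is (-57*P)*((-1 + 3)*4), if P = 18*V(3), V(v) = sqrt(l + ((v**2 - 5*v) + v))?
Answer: -4104*I*sqrt(11) ≈ -13611.0*I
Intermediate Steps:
l = 1/4 (l = (1/4)/1 = (1/4)*1 = 1/4 ≈ 0.25000)
V(v) = sqrt(1/4 + v**2 - 4*v) (V(v) = sqrt(1/4 + ((v**2 - 5*v) + v)) = sqrt(1/4 + (v**2 - 4*v)) = sqrt(1/4 + v**2 - 4*v))
P = 9*I*sqrt(11) (P = 18*(sqrt(1 - 16*3 + 4*3**2)/2) = 18*(sqrt(1 - 48 + 4*9)/2) = 18*(sqrt(1 - 48 + 36)/2) = 18*(sqrt(-11)/2) = 18*((I*sqrt(11))/2) = 18*(I*sqrt(11)/2) = 9*I*sqrt(11) ≈ 29.85*I)
(-57*P)*((-1 + 3)*4) = (-513*I*sqrt(11))*((-1 + 3)*4) = (-513*I*sqrt(11))*(2*4) = -513*I*sqrt(11)*8 = -4104*I*sqrt(11)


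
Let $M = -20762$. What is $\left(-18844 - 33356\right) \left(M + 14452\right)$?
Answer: $329382000$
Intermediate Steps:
$\left(-18844 - 33356\right) \left(M + 14452\right) = \left(-18844 - 33356\right) \left(-20762 + 14452\right) = \left(-52200\right) \left(-6310\right) = 329382000$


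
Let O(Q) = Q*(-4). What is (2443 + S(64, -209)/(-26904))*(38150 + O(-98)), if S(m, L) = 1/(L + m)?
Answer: 183659152096511/1950540 ≈ 9.4158e+7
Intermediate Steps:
O(Q) = -4*Q
(2443 + S(64, -209)/(-26904))*(38150 + O(-98)) = (2443 + 1/((-209 + 64)*(-26904)))*(38150 - 4*(-98)) = (2443 - 1/26904/(-145))*(38150 + 392) = (2443 - 1/145*(-1/26904))*38542 = (2443 + 1/3901080)*38542 = (9530338441/3901080)*38542 = 183659152096511/1950540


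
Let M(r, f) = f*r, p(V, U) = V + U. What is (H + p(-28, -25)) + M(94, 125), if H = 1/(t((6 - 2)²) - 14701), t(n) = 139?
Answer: 170331713/14562 ≈ 11697.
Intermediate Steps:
p(V, U) = U + V
H = -1/14562 (H = 1/(139 - 14701) = 1/(-14562) = -1/14562 ≈ -6.8672e-5)
(H + p(-28, -25)) + M(94, 125) = (-1/14562 + (-25 - 28)) + 125*94 = (-1/14562 - 53) + 11750 = -771787/14562 + 11750 = 170331713/14562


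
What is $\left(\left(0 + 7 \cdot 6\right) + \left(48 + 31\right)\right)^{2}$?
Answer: $14641$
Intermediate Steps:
$\left(\left(0 + 7 \cdot 6\right) + \left(48 + 31\right)\right)^{2} = \left(\left(0 + 42\right) + 79\right)^{2} = \left(42 + 79\right)^{2} = 121^{2} = 14641$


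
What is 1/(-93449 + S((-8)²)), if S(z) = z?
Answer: -1/93385 ≈ -1.0708e-5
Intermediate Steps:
1/(-93449 + S((-8)²)) = 1/(-93449 + (-8)²) = 1/(-93449 + 64) = 1/(-93385) = -1/93385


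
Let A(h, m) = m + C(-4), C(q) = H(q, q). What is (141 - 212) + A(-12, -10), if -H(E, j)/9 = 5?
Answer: -126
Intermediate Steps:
H(E, j) = -45 (H(E, j) = -9*5 = -45)
C(q) = -45
A(h, m) = -45 + m (A(h, m) = m - 45 = -45 + m)
(141 - 212) + A(-12, -10) = (141 - 212) + (-45 - 10) = -71 - 55 = -126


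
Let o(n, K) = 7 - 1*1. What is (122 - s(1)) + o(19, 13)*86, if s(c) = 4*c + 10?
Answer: 624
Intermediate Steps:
o(n, K) = 6 (o(n, K) = 7 - 1 = 6)
s(c) = 10 + 4*c
(122 - s(1)) + o(19, 13)*86 = (122 - (10 + 4*1)) + 6*86 = (122 - (10 + 4)) + 516 = (122 - 1*14) + 516 = (122 - 14) + 516 = 108 + 516 = 624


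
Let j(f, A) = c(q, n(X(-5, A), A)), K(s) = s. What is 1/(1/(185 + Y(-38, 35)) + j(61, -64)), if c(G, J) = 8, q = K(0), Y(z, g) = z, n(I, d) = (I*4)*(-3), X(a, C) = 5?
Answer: 147/1177 ≈ 0.12489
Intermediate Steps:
n(I, d) = -12*I (n(I, d) = (4*I)*(-3) = -12*I)
q = 0
j(f, A) = 8
1/(1/(185 + Y(-38, 35)) + j(61, -64)) = 1/(1/(185 - 38) + 8) = 1/(1/147 + 8) = 1/(1177/147) = 147/1177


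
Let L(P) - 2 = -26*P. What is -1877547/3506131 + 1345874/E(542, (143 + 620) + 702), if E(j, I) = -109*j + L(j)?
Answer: -142829026835/7545193912 ≈ -18.930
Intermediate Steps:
L(P) = 2 - 26*P
E(j, I) = 2 - 135*j (E(j, I) = -109*j + (2 - 26*j) = 2 - 135*j)
-1877547/3506131 + 1345874/E(542, (143 + 620) + 702) = -1877547/3506131 + 1345874/(2 - 135*542) = -1877547*1/3506131 + 1345874/(2 - 73170) = -1877547/3506131 + 1345874/(-73168) = -1877547/3506131 + 1345874*(-1/73168) = -1877547/3506131 - 672937/36584 = -142829026835/7545193912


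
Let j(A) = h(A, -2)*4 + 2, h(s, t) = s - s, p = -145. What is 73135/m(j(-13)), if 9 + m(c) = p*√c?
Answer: 658215/41969 - 10604575*√2/41969 ≈ -341.65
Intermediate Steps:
h(s, t) = 0
j(A) = 2 (j(A) = 0*4 + 2 = 0 + 2 = 2)
m(c) = -9 - 145*√c
73135/m(j(-13)) = 73135/(-9 - 145*√2)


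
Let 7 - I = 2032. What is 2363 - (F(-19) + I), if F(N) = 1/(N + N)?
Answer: 166745/38 ≈ 4388.0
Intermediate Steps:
I = -2025 (I = 7 - 1*2032 = 7 - 2032 = -2025)
F(N) = 1/(2*N)
2363 - (F(-19) + I) = 2363 - ((½)/(-19) - 2025) = 2363 - ((½)*(-1/19) - 2025) = 2363 - (-1/38 - 2025) = 2363 - 1*(-76951/38) = 2363 + 76951/38 = 166745/38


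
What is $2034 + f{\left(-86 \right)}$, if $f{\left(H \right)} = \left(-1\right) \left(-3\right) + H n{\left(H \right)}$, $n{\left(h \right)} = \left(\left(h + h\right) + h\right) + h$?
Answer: $31621$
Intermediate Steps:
$n{\left(h \right)} = 4 h$ ($n{\left(h \right)} = \left(2 h + h\right) + h = 3 h + h = 4 h$)
$f{\left(H \right)} = 3 + 4 H^{2}$ ($f{\left(H \right)} = \left(-1\right) \left(-3\right) + H 4 H = 3 + 4 H^{2}$)
$2034 + f{\left(-86 \right)} = 2034 + \left(3 + 4 \left(-86\right)^{2}\right) = 2034 + \left(3 + 4 \cdot 7396\right) = 2034 + \left(3 + 29584\right) = 2034 + 29587 = 31621$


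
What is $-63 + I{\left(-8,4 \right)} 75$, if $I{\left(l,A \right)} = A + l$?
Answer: $-363$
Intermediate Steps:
$-63 + I{\left(-8,4 \right)} 75 = -63 + \left(4 - 8\right) 75 = -63 - 300 = -363$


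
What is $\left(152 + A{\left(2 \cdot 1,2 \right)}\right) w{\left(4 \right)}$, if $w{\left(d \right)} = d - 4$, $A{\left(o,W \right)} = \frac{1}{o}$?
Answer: $0$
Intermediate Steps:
$w{\left(d \right)} = -4 + d$ ($w{\left(d \right)} = d - 4 = -4 + d$)
$\left(152 + A{\left(2 \cdot 1,2 \right)}\right) w{\left(4 \right)} = \left(152 + \frac{1}{2 \cdot 1}\right) \left(-4 + 4\right) = \left(152 + \frac{1}{2}\right) 0 = \frac{305}{2} \cdot 0 = 0$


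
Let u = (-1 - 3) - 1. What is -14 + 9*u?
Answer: -59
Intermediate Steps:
u = -5 (u = -4 - 1 = -5)
-14 + 9*u = -14 + 9*(-5) = -14 - 45 = -59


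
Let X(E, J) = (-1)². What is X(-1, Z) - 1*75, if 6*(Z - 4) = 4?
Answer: -74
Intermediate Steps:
Z = 14/3 (Z = 4 + (⅙)*4 = 4 + ⅔ = 14/3 ≈ 4.6667)
X(E, J) = 1
X(-1, Z) - 1*75 = 1 - 1*75 = 1 - 75 = -74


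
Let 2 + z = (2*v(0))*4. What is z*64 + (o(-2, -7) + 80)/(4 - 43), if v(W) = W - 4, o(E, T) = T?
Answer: -84937/39 ≈ -2177.9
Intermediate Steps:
v(W) = -4 + W
z = -34 (z = -2 + (2*(-4 + 0))*4 = -2 + (2*(-4))*4 = -2 - 8*4 = -2 - 32 = -34)
z*64 + (o(-2, -7) + 80)/(4 - 43) = -34*64 + (-7 + 80)/(4 - 43) = -2176 + 73/(-39) = -2176 + 73*(-1/39) = -2176 - 73/39 = -84937/39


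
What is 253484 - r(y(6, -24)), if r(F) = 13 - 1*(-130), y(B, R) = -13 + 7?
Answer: 253341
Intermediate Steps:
y(B, R) = -6
r(F) = 143 (r(F) = 13 + 130 = 143)
253484 - r(y(6, -24)) = 253484 - 1*143 = 253484 - 143 = 253341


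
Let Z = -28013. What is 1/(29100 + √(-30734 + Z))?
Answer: 29100/846868747 - I*√58747/846868747 ≈ 3.4362e-5 - 2.862e-7*I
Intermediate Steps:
1/(29100 + √(-30734 + Z)) = 1/(29100 + √(-30734 - 28013)) = 1/(29100 + √(-58747)) = 1/(29100 + I*√58747)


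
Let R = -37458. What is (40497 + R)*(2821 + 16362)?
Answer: 58297137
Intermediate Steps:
(40497 + R)*(2821 + 16362) = (40497 - 37458)*(2821 + 16362) = 3039*19183 = 58297137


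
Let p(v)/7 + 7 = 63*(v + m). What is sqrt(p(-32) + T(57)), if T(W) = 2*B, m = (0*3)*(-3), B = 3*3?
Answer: I*sqrt(14143) ≈ 118.92*I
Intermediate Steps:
B = 9
m = 0 (m = 0*(-3) = 0)
p(v) = -49 + 441*v (p(v) = -49 + 7*(63*(v + 0)) = -49 + 7*(63*v) = -49 + 441*v)
T(W) = 18 (T(W) = 2*9 = 18)
sqrt(p(-32) + T(57)) = sqrt((-49 + 441*(-32)) + 18) = sqrt((-49 - 14112) + 18) = sqrt(-14161 + 18) = sqrt(-14143) = I*sqrt(14143)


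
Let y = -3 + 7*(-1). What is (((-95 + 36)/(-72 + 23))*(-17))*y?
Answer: 10030/49 ≈ 204.69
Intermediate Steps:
y = -10 (y = -3 - 7 = -10)
(((-95 + 36)/(-72 + 23))*(-17))*y = (((-95 + 36)/(-72 + 23))*(-17))*(-10) = (-59/(-49)*(-17))*(-10) = (-59*(-1/49)*(-17))*(-10) = ((59/49)*(-17))*(-10) = -1003/49*(-10) = 10030/49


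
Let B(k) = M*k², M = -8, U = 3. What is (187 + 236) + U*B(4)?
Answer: 39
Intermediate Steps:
B(k) = -8*k²
(187 + 236) + U*B(4) = (187 + 236) + 3*(-8*4²) = 423 + 3*(-8*16) = 423 + 3*(-128) = 423 - 384 = 39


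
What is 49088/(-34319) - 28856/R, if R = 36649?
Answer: -2789335176/1257757031 ≈ -2.2177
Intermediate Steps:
49088/(-34319) - 28856/R = 49088/(-34319) - 28856/36649 = 49088*(-1/34319) - 28856*1/36649 = -49088/34319 - 28856/36649 = -2789335176/1257757031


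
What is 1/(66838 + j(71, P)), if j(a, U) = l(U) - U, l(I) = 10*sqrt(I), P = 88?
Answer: 1335/89111074 - sqrt(22)/222777685 ≈ 1.4960e-5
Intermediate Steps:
j(a, U) = -U + 10*sqrt(U) (j(a, U) = 10*sqrt(U) - U = -U + 10*sqrt(U))
1/(66838 + j(71, P)) = 1/(66838 + (-1*88 + 10*sqrt(88))) = 1/(66838 + (-88 + 10*(2*sqrt(22)))) = 1/(66838 + (-88 + 20*sqrt(22))) = 1/(66750 + 20*sqrt(22))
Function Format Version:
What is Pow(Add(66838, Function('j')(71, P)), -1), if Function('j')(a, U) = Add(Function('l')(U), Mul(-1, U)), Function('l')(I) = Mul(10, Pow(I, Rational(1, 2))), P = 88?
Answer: Add(Rational(1335, 89111074), Mul(Rational(-1, 222777685), Pow(22, Rational(1, 2)))) ≈ 1.4960e-5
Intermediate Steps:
Function('j')(a, U) = Add(Mul(-1, U), Mul(10, Pow(U, Rational(1, 2)))) (Function('j')(a, U) = Add(Mul(10, Pow(U, Rational(1, 2))), Mul(-1, U)) = Add(Mul(-1, U), Mul(10, Pow(U, Rational(1, 2)))))
Pow(Add(66838, Function('j')(71, P)), -1) = Pow(Add(66838, Add(Mul(-1, 88), Mul(10, Pow(88, Rational(1, 2))))), -1) = Pow(Add(66838, Add(-88, Mul(10, Mul(2, Pow(22, Rational(1, 2)))))), -1) = Pow(Add(66838, Add(-88, Mul(20, Pow(22, Rational(1, 2))))), -1) = Pow(Add(66750, Mul(20, Pow(22, Rational(1, 2)))), -1)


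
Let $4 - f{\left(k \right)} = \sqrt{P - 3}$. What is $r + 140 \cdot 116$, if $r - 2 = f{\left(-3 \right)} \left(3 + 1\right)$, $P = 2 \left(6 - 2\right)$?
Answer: $16258 - 4 \sqrt{5} \approx 16249.0$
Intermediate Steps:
$P = 8$ ($P = 2 \cdot 4 = 8$)
$f{\left(k \right)} = 4 - \sqrt{5}$ ($f{\left(k \right)} = 4 - \sqrt{8 - 3} = 4 - \sqrt{5}$)
$r = 18 - 4 \sqrt{5}$ ($r = 2 + \left(4 - \sqrt{5}\right) \left(3 + 1\right) = 2 + \left(4 - \sqrt{5}\right) 4 = 2 + \left(16 - 4 \sqrt{5}\right) = 18 - 4 \sqrt{5} \approx 9.0557$)
$r + 140 \cdot 116 = \left(18 - 4 \sqrt{5}\right) + 140 \cdot 116 = \left(18 - 4 \sqrt{5}\right) + 16240 = 16258 - 4 \sqrt{5}$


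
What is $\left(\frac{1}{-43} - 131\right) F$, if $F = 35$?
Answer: $- \frac{197190}{43} \approx -4585.8$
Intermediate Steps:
$\left(\frac{1}{-43} - 131\right) F = \left(\frac{1}{-43} - 131\right) 35 = \left(- \frac{1}{43} - 131\right) 35 = \left(- \frac{5634}{43}\right) 35 = - \frac{197190}{43}$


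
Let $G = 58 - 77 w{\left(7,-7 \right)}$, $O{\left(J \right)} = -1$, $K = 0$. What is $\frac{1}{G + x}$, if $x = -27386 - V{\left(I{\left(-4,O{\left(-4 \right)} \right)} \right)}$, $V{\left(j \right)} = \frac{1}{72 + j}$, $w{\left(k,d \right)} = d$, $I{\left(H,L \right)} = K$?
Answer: $- \frac{72}{1928809} \approx -3.7329 \cdot 10^{-5}$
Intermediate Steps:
$I{\left(H,L \right)} = 0$
$G = 597$ ($G = 58 - -539 = 58 + 539 = 597$)
$x = - \frac{1971793}{72}$ ($x = -27386 - \frac{1}{72 + 0} = -27386 - \frac{1}{72} = - \frac{1971793}{72} \approx -27386.0$)
$\frac{1}{G + x} = \frac{1}{597 - \frac{1971793}{72}} = \frac{1}{- \frac{1928809}{72}} = - \frac{72}{1928809}$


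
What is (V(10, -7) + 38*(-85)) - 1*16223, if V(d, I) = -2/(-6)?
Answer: -58358/3 ≈ -19453.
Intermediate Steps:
V(d, I) = 1/3 (V(d, I) = -2*(-1/6) = 1/3)
(V(10, -7) + 38*(-85)) - 1*16223 = (1/3 + 38*(-85)) - 1*16223 = (1/3 - 3230) - 16223 = -9689/3 - 16223 = -58358/3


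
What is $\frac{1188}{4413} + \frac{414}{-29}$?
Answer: $- \frac{597510}{42659} \approx -14.007$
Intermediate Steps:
$\frac{1188}{4413} + \frac{414}{-29} = 1188 \cdot \frac{1}{4413} + 414 \left(- \frac{1}{29}\right) = \frac{396}{1471} - \frac{414}{29} = - \frac{597510}{42659}$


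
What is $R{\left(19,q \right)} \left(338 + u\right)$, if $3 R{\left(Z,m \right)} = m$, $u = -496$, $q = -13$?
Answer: $\frac{2054}{3} \approx 684.67$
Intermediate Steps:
$R{\left(Z,m \right)} = \frac{m}{3}$
$R{\left(19,q \right)} \left(338 + u\right) = \frac{1}{3} \left(-13\right) \left(338 - 496\right) = \left(- \frac{13}{3}\right) \left(-158\right) = \frac{2054}{3}$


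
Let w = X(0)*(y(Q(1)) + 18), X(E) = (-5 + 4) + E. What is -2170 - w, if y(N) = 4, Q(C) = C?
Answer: -2148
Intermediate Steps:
X(E) = -1 + E
w = -22 (w = (-1 + 0)*(4 + 18) = -1*22 = -22)
-2170 - w = -2170 - 1*(-22) = -2170 + 22 = -2148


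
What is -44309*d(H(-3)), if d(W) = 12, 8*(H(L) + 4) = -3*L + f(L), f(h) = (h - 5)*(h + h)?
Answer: -531708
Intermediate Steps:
f(h) = 2*h*(-5 + h) (f(h) = (-5 + h)*(2*h) = 2*h*(-5 + h))
H(L) = -4 - 3*L/8 + L*(-5 + L)/4 (H(L) = -4 + (-3*L + 2*L*(-5 + L))/8 = -4 + (-3*L/8 + L*(-5 + L)/4) = -4 - 3*L/8 + L*(-5 + L)/4)
-44309*d(H(-3)) = -44309*12 = -531708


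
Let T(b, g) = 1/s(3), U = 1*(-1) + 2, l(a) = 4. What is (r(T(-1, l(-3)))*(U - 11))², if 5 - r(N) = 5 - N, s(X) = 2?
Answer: 25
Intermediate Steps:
U = 1 (U = -1 + 2 = 1)
T(b, g) = ½ (T(b, g) = 1/2 = ½)
r(N) = N (r(N) = 5 - (5 - N) = 5 + (-5 + N) = N)
(r(T(-1, l(-3)))*(U - 11))² = ((1 - 11)/2)² = ((½)*(-10))² = (-5)² = 25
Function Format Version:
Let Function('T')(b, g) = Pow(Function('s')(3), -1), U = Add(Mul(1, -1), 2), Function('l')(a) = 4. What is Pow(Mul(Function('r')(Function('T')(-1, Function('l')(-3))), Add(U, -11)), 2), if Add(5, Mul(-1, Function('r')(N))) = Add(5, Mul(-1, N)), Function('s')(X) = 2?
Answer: 25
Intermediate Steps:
U = 1 (U = Add(-1, 2) = 1)
Function('T')(b, g) = Rational(1, 2) (Function('T')(b, g) = Pow(2, -1) = Rational(1, 2))
Function('r')(N) = N (Function('r')(N) = Add(5, Mul(-1, Add(5, Mul(-1, N)))) = Add(5, Add(-5, N)) = N)
Pow(Mul(Function('r')(Function('T')(-1, Function('l')(-3))), Add(U, -11)), 2) = Pow(Mul(Rational(1, 2), Add(1, -11)), 2) = Pow(Mul(Rational(1, 2), -10), 2) = Pow(-5, 2) = 25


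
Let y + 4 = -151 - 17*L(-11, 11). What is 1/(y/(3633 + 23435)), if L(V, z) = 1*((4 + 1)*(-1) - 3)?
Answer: -27068/19 ≈ -1424.6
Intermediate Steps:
L(V, z) = -8 (L(V, z) = 1*(5*(-1) - 3) = 1*(-5 - 3) = 1*(-8) = -8)
y = -19 (y = -4 + (-151 - 17*(-8)) = -4 + (-151 + 136) = -4 - 15 = -19)
1/(y/(3633 + 23435)) = 1/(-19/(3633 + 23435)) = 1/(-19/27068) = -27068/19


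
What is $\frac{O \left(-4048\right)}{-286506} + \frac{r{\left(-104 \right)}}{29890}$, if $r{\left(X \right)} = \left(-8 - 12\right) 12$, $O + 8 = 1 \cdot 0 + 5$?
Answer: $- \frac{654160}{12975249} \approx -0.050416$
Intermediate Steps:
$O = -3$ ($O = -8 + \left(1 \cdot 0 + 5\right) = -8 + \left(0 + 5\right) = -8 + 5 = -3$)
$r{\left(X \right)} = -240$ ($r{\left(X \right)} = \left(-20\right) 12 = -240$)
$\frac{O \left(-4048\right)}{-286506} + \frac{r{\left(-104 \right)}}{29890} = \frac{\left(-3\right) \left(-4048\right)}{-286506} - \frac{240}{29890} = 12144 \left(- \frac{1}{286506}\right) - \frac{24}{2989} = - \frac{184}{4341} - \frac{24}{2989} = - \frac{654160}{12975249}$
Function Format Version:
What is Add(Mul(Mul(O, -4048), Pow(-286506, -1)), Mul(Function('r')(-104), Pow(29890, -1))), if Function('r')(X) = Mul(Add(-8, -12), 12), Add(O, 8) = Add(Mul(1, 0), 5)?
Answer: Rational(-654160, 12975249) ≈ -0.050416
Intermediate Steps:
O = -3 (O = Add(-8, Add(Mul(1, 0), 5)) = Add(-8, Add(0, 5)) = Add(-8, 5) = -3)
Function('r')(X) = -240 (Function('r')(X) = Mul(-20, 12) = -240)
Add(Mul(Mul(O, -4048), Pow(-286506, -1)), Mul(Function('r')(-104), Pow(29890, -1))) = Add(Mul(Mul(-3, -4048), Pow(-286506, -1)), Mul(-240, Pow(29890, -1))) = Add(Mul(12144, Rational(-1, 286506)), Mul(-240, Rational(1, 29890))) = Add(Rational(-184, 4341), Rational(-24, 2989)) = Rational(-654160, 12975249)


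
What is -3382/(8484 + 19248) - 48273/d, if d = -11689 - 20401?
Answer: 153772307/111239985 ≈ 1.3823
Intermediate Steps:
d = -32090
-3382/(8484 + 19248) - 48273/d = -3382/(8484 + 19248) - 48273/(-32090) = -3382/27732 - 48273*(-1/32090) = -3382*1/27732 + 48273/32090 = -1691/13866 + 48273/32090 = 153772307/111239985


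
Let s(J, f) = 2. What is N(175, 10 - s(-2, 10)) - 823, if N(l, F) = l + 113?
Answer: -535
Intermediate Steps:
N(l, F) = 113 + l
N(175, 10 - s(-2, 10)) - 823 = (113 + 175) - 823 = 288 - 823 = -535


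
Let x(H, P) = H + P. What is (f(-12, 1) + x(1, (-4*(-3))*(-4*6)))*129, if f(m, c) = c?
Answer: -36894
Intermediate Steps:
(f(-12, 1) + x(1, (-4*(-3))*(-4*6)))*129 = (1 + (1 + (-4*(-3))*(-4*6)))*129 = (1 + (1 + 12*(-24)))*129 = (1 + (1 - 288))*129 = (1 - 287)*129 = -286*129 = -36894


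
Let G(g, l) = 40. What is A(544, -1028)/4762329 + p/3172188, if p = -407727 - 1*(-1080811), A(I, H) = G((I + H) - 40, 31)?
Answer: 89043731671/419638969607 ≈ 0.21219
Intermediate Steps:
A(I, H) = 40
p = 673084 (p = -407727 + 1080811 = 673084)
A(544, -1028)/4762329 + p/3172188 = 40/4762329 + 673084/3172188 = 40*(1/4762329) + 673084*(1/3172188) = 40/4762329 + 168271/793047 = 89043731671/419638969607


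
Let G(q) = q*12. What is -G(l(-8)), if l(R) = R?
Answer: 96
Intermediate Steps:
G(q) = 12*q
-G(l(-8)) = -12*(-8) = -1*(-96) = 96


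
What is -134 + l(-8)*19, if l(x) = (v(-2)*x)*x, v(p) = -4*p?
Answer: 9594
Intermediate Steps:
l(x) = 8*x² (l(x) = ((-4*(-2))*x)*x = (8*x)*x = 8*x²)
-134 + l(-8)*19 = -134 + (8*(-8)²)*19 = -134 + (8*64)*19 = -134 + 512*19 = -134 + 9728 = 9594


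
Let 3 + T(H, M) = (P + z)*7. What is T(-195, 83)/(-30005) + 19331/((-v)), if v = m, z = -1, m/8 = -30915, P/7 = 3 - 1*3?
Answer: 116499971/1484167320 ≈ 0.078495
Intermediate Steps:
P = 0 (P = 7*(3 - 1*3) = 7*(3 - 3) = 7*0 = 0)
m = -247320 (m = 8*(-30915) = -247320)
v = -247320
T(H, M) = -10 (T(H, M) = -3 + (0 - 1)*7 = -3 - 1*7 = -3 - 7 = -10)
T(-195, 83)/(-30005) + 19331/((-v)) = -10/(-30005) + 19331/((-1*(-247320))) = -10*(-1/30005) + 19331/247320 = 2/6001 + 19331*(1/247320) = 2/6001 + 19331/247320 = 116499971/1484167320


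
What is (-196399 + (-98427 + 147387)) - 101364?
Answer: -248803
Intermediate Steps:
(-196399 + (-98427 + 147387)) - 101364 = (-196399 + 48960) - 101364 = -147439 - 101364 = -248803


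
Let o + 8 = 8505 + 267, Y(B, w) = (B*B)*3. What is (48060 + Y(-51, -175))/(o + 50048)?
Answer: 18621/19604 ≈ 0.94986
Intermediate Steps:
Y(B, w) = 3*B**2 (Y(B, w) = B**2*3 = 3*B**2)
o = 8764 (o = -8 + (8505 + 267) = -8 + 8772 = 8764)
(48060 + Y(-51, -175))/(o + 50048) = (48060 + 3*(-51)**2)/(8764 + 50048) = (48060 + 3*2601)/58812 = (48060 + 7803)*(1/58812) = 55863*(1/58812) = 18621/19604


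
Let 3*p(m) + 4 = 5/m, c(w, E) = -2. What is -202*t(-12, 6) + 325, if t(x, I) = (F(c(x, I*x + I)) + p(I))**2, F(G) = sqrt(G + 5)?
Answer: -81983/162 + 3838*sqrt(3)/9 ≈ 232.56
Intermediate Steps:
p(m) = -4/3 + 5/(3*m) (p(m) = -4/3 + (5/m)/3 = -4/3 + 5/(3*m))
F(G) = sqrt(5 + G)
t(x, I) = (sqrt(3) + (5 - 4*I)/(3*I))**2 (t(x, I) = (sqrt(5 - 2) + (5 - 4*I)/(3*I))**2 = (sqrt(3) + (5 - 4*I)/(3*I))**2)
-202*t(-12, 6) + 325 = -202*(5 - 4*6 + 3*6*sqrt(3))**2/(9*6**2) + 325 = -202*(5 - 24 + 18*sqrt(3))**2/(9*36) + 325 = -202*(-19 + 18*sqrt(3))**2/(9*36) + 325 = -101*(-19 + 18*sqrt(3))**2/162 + 325 = 325 - 101*(-19 + 18*sqrt(3))**2/162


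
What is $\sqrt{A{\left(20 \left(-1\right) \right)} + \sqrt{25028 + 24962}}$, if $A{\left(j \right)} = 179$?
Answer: $\sqrt{179 + \sqrt{49990}} \approx 20.065$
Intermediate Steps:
$\sqrt{A{\left(20 \left(-1\right) \right)} + \sqrt{25028 + 24962}} = \sqrt{179 + \sqrt{25028 + 24962}} = \sqrt{179 + \sqrt{49990}}$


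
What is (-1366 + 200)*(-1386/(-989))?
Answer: -1616076/989 ≈ -1634.1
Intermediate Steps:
(-1366 + 200)*(-1386/(-989)) = -(-1616076)*(-1)/989 = -1166*1386/989 = -1616076/989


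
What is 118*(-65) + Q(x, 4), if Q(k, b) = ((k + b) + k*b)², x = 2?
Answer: -7474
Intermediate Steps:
Q(k, b) = (b + k + b*k)² (Q(k, b) = ((b + k) + b*k)² = (b + k + b*k)²)
118*(-65) + Q(x, 4) = 118*(-65) + (4 + 2 + 4*2)² = -7670 + (4 + 2 + 8)² = -7670 + 14² = -7670 + 196 = -7474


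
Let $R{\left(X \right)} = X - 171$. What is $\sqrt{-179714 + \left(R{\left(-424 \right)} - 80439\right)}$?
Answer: $6 i \sqrt{7243} \approx 510.63 i$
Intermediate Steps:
$R{\left(X \right)} = -171 + X$
$\sqrt{-179714 + \left(R{\left(-424 \right)} - 80439\right)} = \sqrt{-179714 - 81034} = \sqrt{-260748} = 6 i \sqrt{7243}$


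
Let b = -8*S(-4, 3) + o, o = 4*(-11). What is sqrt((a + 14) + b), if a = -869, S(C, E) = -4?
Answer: 17*I*sqrt(3) ≈ 29.445*I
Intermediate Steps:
o = -44
b = -12 (b = -8*(-4) - 44 = 32 - 44 = -12)
sqrt((a + 14) + b) = sqrt((-869 + 14) - 12) = sqrt(-855 - 12) = sqrt(-867) = 17*I*sqrt(3)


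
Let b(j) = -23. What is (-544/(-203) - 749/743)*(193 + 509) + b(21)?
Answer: 173536723/150829 ≈ 1150.6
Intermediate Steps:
(-544/(-203) - 749/743)*(193 + 509) + b(21) = (-544/(-203) - 749/743)*(193 + 509) - 23 = (-544*(-1/203) - 749*1/743)*702 - 23 = (544/203 - 749/743)*702 - 23 = (252145/150829)*702 - 23 = 177005790/150829 - 23 = 173536723/150829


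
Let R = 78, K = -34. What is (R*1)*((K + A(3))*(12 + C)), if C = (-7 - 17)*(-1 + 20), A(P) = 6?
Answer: 969696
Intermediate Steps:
C = -456 (C = -24*19 = -456)
(R*1)*((K + A(3))*(12 + C)) = (78*1)*((-34 + 6)*(12 - 456)) = 78*(-28*(-444)) = 78*12432 = 969696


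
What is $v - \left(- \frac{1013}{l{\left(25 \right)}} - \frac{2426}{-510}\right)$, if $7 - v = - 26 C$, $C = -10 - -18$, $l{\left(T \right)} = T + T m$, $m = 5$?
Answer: $\frac{184447}{850} \approx 217.0$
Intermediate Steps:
$l{\left(T \right)} = 6 T$ ($l{\left(T \right)} = T + T 5 = T + 5 T = 6 T$)
$C = 8$ ($C = -10 + 18 = 8$)
$v = 215$ ($v = 7 - \left(-26\right) 8 = 7 - -208 = 7 + 208 = 215$)
$v - \left(- \frac{1013}{l{\left(25 \right)}} - \frac{2426}{-510}\right) = 215 - \left(- \frac{1013}{6 \cdot 25} - \frac{2426}{-510}\right) = 215 - \left(- \frac{1013}{150} - - \frac{1213}{255}\right) = 215 - \left(\left(-1013\right) \frac{1}{150} + \frac{1213}{255}\right) = 215 - \left(- \frac{1013}{150} + \frac{1213}{255}\right) = 215 - - \frac{1697}{850} = 215 + \frac{1697}{850} = \frac{184447}{850}$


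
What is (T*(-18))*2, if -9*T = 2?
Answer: 8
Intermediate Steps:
T = -2/9 (T = -⅑*2 = -2/9 ≈ -0.22222)
(T*(-18))*2 = -2/9*(-18)*2 = 4*2 = 8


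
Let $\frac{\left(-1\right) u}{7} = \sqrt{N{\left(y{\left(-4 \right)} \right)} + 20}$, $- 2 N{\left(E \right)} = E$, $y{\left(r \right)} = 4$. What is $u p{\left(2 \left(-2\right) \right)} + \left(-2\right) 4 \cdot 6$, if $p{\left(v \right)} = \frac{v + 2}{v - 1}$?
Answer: $-48 - \frac{42 \sqrt{2}}{5} \approx -59.879$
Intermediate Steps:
$N{\left(E \right)} = - \frac{E}{2}$
$u = - 21 \sqrt{2}$ ($u = - 7 \sqrt{\left(- \frac{1}{2}\right) 4 + 20} = - 7 \sqrt{-2 + 20} = - 7 \sqrt{18} = - 7 \cdot 3 \sqrt{2} = - 21 \sqrt{2} \approx -29.698$)
$p{\left(v \right)} = \frac{2 + v}{-1 + v}$
$u p{\left(2 \left(-2\right) \right)} + \left(-2\right) 4 \cdot 6 = - 21 \sqrt{2} \frac{2 + 2 \left(-2\right)}{-1 + 2 \left(-2\right)} + \left(-2\right) 4 \cdot 6 = - 21 \sqrt{2} \frac{2 - 4}{-1 - 4} - 48 = - 21 \sqrt{2} \frac{1}{-5} \left(-2\right) - 48 = - 21 \sqrt{2} \left(\left(- \frac{1}{5}\right) \left(-2\right)\right) - 48 = - 21 \sqrt{2} \cdot \frac{2}{5} - 48 = - \frac{42 \sqrt{2}}{5} - 48 = -48 - \frac{42 \sqrt{2}}{5}$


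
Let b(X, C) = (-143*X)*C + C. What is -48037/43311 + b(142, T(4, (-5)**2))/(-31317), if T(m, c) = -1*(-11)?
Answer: 82518724/13700713 ≈ 6.0229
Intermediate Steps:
T(m, c) = 11
b(X, C) = C - 143*C*X (b(X, C) = -143*C*X + C = C - 143*C*X)
-48037/43311 + b(142, T(4, (-5)**2))/(-31317) = -48037/43311 + (11*(1 - 143*142))/(-31317) = -48037*1/43311 + (11*(1 - 20306))*(-1/31317) = -48037/43311 + (11*(-20305))*(-1/31317) = -48037/43311 - 223355*(-1/31317) = -48037/43311 + 20305/2847 = 82518724/13700713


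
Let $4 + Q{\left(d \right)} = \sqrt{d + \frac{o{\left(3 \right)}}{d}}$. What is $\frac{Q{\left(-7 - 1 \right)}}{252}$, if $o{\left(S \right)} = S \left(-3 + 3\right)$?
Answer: $- \frac{1}{63} + \frac{i \sqrt{2}}{126} \approx -0.015873 + 0.011224 i$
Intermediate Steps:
$o{\left(S \right)} = 0$ ($o{\left(S \right)} = S 0 = 0$)
$Q{\left(d \right)} = -4 + \sqrt{d}$ ($Q{\left(d \right)} = -4 + \sqrt{d + \frac{0}{d}} = -4 + \sqrt{d + 0} = -4 + \sqrt{d}$)
$\frac{Q{\left(-7 - 1 \right)}}{252} = \frac{-4 + \sqrt{-7 - 1}}{252} = \left(-4 + \sqrt{-8}\right) \frac{1}{252} = \left(-4 + 2 i \sqrt{2}\right) \frac{1}{252} = - \frac{1}{63} + \frac{i \sqrt{2}}{126}$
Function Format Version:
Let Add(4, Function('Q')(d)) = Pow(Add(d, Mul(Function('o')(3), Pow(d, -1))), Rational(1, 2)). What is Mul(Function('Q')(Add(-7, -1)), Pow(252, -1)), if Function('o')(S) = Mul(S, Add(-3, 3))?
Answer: Add(Rational(-1, 63), Mul(Rational(1, 126), I, Pow(2, Rational(1, 2)))) ≈ Add(-0.015873, Mul(0.011224, I))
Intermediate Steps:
Function('o')(S) = 0 (Function('o')(S) = Mul(S, 0) = 0)
Function('Q')(d) = Add(-4, Pow(d, Rational(1, 2))) (Function('Q')(d) = Add(-4, Pow(Add(d, Mul(0, Pow(d, -1))), Rational(1, 2))) = Add(-4, Pow(Add(d, 0), Rational(1, 2))) = Add(-4, Pow(d, Rational(1, 2))))
Mul(Function('Q')(Add(-7, -1)), Pow(252, -1)) = Mul(Add(-4, Pow(Add(-7, -1), Rational(1, 2))), Pow(252, -1)) = Mul(Add(-4, Pow(-8, Rational(1, 2))), Rational(1, 252)) = Mul(Add(-4, Mul(2, I, Pow(2, Rational(1, 2)))), Rational(1, 252)) = Add(Rational(-1, 63), Mul(Rational(1, 126), I, Pow(2, Rational(1, 2))))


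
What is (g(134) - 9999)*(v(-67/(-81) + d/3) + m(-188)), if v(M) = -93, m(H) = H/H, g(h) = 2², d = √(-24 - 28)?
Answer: 919540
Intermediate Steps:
d = 2*I*√13 (d = √(-52) = 2*I*√13 ≈ 7.2111*I)
g(h) = 4
m(H) = 1
(g(134) - 9999)*(v(-67/(-81) + d/3) + m(-188)) = (4 - 9999)*(-93 + 1) = -9995*(-92) = 919540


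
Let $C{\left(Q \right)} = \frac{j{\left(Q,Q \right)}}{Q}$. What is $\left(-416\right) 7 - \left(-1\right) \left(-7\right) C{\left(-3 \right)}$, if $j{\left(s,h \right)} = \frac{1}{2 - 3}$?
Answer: $- \frac{8743}{3} \approx -2914.3$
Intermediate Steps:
$j{\left(s,h \right)} = -1$ ($j{\left(s,h \right)} = \frac{1}{-1} = -1$)
$C{\left(Q \right)} = - \frac{1}{Q}$
$\left(-416\right) 7 - \left(-1\right) \left(-7\right) C{\left(-3 \right)} = \left(-416\right) 7 - \left(-1\right) \left(-7\right) \left(- \frac{1}{-3}\right) = -2912 - 7 \left(\left(-1\right) \left(- \frac{1}{3}\right)\right) = -2912 - 7 \cdot \frac{1}{3} = -2912 - \frac{7}{3} = - \frac{8743}{3}$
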